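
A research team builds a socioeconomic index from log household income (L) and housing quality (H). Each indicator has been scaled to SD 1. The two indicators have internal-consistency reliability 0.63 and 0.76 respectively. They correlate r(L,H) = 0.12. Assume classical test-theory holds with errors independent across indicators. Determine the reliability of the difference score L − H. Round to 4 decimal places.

Var(L−H) = 1 + 1 − 2·0.12 = 2 − 0.24 = 1.76.
With uncorrelated errors the cross-covariances are all true-score covariance, so they carry over unchanged; only the diagonal terms shrink to ρᵢσᵢ².
True-score variance = [0.63 + 0.76] − 0.24 = 1.39 − 0.24 = 1.15.
Reliability = 1.15 / 1.76 = 0.6534.

0.6534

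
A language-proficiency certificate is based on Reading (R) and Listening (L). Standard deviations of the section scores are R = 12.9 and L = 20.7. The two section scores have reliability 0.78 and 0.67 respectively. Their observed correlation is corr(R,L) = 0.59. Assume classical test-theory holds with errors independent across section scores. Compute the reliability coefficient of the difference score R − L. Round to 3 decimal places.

Var(R−L) = 12.9² + 20.7² − 2·12.9·20.7·0.59 = 594.9 − 315.095 = 279.805.
Because errors are independent across components, Cov(Tᵢ,Tⱼ) = Cov(Xᵢ,Xⱼ); the off-diagonal part of the true-score variance is the same as above.
True-score variance = [12.9²·0.78 + 20.7²·0.67] − 315.095 = 416.888 − 315.095 = 101.793.
Reliability = 101.793 / 279.805 = 0.364.

0.364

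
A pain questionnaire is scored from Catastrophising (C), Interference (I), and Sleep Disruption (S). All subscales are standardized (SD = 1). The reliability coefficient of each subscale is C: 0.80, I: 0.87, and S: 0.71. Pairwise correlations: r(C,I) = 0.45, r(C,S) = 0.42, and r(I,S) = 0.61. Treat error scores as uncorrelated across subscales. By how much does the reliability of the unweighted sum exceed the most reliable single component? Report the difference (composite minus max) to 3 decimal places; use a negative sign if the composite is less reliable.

0.026

Var(sum) = 3 + 2.96 = 5.96; true-score variance = 2.38 + 2.96 = 5.34; composite reliability = 0.8960.
Max component reliability = 0.8700.
Difference = 0.8960 − 0.8700 = 0.026.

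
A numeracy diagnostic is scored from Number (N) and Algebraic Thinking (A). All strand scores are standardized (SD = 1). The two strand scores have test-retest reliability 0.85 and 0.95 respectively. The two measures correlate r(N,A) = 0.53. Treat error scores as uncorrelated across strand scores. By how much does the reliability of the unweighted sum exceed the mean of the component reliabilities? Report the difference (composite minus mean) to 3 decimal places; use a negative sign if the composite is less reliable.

0.035

Var(sum) = 2 + 1.06 = 3.06; true-score variance = 1.8 + 1.06 = 2.86; composite reliability = 0.9346.
Mean component reliability = 0.9000.
Difference = 0.9346 − 0.9000 = 0.035.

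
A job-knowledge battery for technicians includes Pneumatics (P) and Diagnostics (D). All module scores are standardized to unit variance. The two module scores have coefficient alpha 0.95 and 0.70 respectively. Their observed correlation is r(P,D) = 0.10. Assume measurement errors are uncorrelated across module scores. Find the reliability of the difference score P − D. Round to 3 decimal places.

0.806

Var(P−D) = 1 + 1 − 2·0.10 = 2 − 0.2 = 1.8.
Because errors are independent across components, Cov(Tᵢ,Tⱼ) = Cov(Xᵢ,Xⱼ); the off-diagonal part of the true-score variance is the same as above.
True-score variance = [0.95 + 0.70] − 0.2 = 1.65 − 0.2 = 1.45.
Reliability = 1.45 / 1.8 = 0.806.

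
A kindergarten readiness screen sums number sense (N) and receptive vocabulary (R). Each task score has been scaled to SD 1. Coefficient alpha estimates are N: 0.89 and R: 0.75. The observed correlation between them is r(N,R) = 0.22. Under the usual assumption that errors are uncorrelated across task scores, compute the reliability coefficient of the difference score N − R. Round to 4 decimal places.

Var(N−R) = 1 + 1 − 2·0.22 = 2 − 0.44 = 1.56.
With uncorrelated errors the cross-covariances are all true-score covariance, so they carry over unchanged; only the diagonal terms shrink to ρᵢσᵢ².
True-score variance = [0.89 + 0.75] − 0.44 = 1.64 − 0.44 = 1.2.
Reliability = 1.2 / 1.56 = 0.7692.

0.7692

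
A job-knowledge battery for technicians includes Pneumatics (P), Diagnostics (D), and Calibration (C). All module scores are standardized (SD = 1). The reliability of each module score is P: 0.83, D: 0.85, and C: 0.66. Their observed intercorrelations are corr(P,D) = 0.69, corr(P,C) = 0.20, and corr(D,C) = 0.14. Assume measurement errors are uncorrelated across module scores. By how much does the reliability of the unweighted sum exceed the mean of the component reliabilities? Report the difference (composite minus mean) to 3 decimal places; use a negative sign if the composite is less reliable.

0.090

Var(sum) = 3 + 2.06 = 5.06; true-score variance = 2.34 + 2.06 = 4.4; composite reliability = 0.8696.
Mean component reliability = 0.7800.
Difference = 0.8696 − 0.7800 = 0.090.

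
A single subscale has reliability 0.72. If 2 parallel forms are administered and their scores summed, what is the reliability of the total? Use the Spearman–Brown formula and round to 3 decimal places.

0.837

ρ_k = kρ / (1 + (k−1)ρ) = 2·0.72 / (1 + 1·0.72) = 1.440 / 1.720 = 0.837.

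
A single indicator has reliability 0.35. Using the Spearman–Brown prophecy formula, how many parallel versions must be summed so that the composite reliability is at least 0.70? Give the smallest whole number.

5

k ≥ ρ*(1−ρ₁)/(ρ₁(1−ρ*)) = 0.70·0.65 / (0.35·0.30) = 4.333.
Smallest integer k = 5.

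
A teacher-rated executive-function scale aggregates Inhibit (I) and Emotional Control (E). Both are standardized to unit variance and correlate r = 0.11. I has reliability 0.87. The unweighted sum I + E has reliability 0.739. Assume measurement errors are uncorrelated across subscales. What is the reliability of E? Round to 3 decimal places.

Var(I+E) = 2 + 2·0.11 = 2.220.
True-score variance = ρ_I + ρ_E + 2·0.11, so 0.739 = (0.87 + ρ_E + 0.22) / 2.220.
ρ_E = 0.739·2.220 − 0.87 − 0.22 = 0.551.

0.551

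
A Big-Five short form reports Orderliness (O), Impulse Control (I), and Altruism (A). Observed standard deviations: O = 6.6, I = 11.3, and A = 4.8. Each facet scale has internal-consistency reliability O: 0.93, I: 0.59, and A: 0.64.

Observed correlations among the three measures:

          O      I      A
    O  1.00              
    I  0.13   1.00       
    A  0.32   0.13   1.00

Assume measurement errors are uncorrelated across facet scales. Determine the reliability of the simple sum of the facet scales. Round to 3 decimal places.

0.743

Var(O+I+A) = 6.6² + 11.3² + 4.8² + 2·[6.6·11.3·0.13 + 6.6·4.8·0.32 + 11.3·4.8·0.13] = 194.29 + 53.7684 = 248.058.
Under uncorrelated errors the observed covariances equal the true-score covariances, so only the own-variance terms attenuate.
True-score variance = [6.6²·0.93 + 11.3²·0.59 + 4.8²·0.64] + 53.7684 = 130.594 + 53.7684 = 184.362.
Reliability = 184.362 / 248.058 = 0.743.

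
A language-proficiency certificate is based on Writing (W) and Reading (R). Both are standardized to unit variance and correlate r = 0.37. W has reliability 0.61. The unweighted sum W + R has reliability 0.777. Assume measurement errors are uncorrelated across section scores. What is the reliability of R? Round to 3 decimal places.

0.779

Var(W+R) = 2 + 2·0.37 = 2.740.
True-score variance = ρ_W + ρ_R + 2·0.37, so 0.777 = (0.61 + ρ_R + 0.74) / 2.740.
ρ_R = 0.777·2.740 − 0.61 − 0.74 = 0.779.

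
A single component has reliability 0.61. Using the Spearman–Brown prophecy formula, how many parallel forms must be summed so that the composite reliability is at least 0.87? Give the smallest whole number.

5

k ≥ ρ*(1−ρ₁)/(ρ₁(1−ρ*)) = 0.87·0.39 / (0.61·0.13) = 4.279.
Smallest integer k = 5.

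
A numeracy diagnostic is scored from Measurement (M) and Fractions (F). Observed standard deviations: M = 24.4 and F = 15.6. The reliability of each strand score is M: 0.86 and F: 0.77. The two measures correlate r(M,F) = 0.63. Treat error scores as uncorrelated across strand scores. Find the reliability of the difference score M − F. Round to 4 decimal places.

0.6120

Var(M−F) = 24.4² + 15.6² − 2·24.4·15.6·0.63 = 838.72 − 479.606 = 359.114.
Because errors are independent across components, Cov(Tᵢ,Tⱼ) = Cov(Xᵢ,Xⱼ); the off-diagonal part of the true-score variance is the same as above.
True-score variance = [24.4²·0.86 + 15.6²·0.77] − 479.606 = 699.397 − 479.606 = 219.79.
Reliability = 219.79 / 359.114 = 0.6120.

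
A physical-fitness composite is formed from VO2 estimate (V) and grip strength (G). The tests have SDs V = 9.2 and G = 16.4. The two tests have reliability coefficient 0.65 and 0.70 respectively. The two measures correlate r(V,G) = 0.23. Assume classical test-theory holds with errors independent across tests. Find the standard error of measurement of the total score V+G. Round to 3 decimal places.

Var(total) = 353.6 + 69.4048 = 423.005.
True-score variance = 243.288 + 69.4048 = 312.693, so reliability = 0.7392.
Error variance = 423.005 − 312.693 = 110.312; SEM = √110.312 = 10.503.

10.503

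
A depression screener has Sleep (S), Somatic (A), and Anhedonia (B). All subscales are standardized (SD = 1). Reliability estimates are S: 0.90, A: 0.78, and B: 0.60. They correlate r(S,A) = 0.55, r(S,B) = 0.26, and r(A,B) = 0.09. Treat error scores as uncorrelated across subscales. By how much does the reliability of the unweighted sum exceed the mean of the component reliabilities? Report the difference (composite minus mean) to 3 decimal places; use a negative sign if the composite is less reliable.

0.090

Var(sum) = 3 + 1.8 = 4.8; true-score variance = 2.28 + 1.8 = 4.08; composite reliability = 0.8500.
Mean component reliability = 0.7600.
Difference = 0.8500 − 0.7600 = 0.090.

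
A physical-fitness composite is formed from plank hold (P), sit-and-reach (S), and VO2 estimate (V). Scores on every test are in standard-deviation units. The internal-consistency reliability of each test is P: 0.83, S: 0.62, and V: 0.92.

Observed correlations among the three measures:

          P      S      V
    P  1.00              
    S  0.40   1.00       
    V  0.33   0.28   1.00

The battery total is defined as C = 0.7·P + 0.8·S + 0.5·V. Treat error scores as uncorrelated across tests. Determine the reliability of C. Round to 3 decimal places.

Var(C) = 0.7² + 0.8² + 0.5² + 2·[0.56·0.40 + 0.35·0.33 + 0.4·0.28] = 1.38 + 0.903 = 2.283.
With uncorrelated errors the cross-covariances are all true-score covariance, so they carry over unchanged; only the diagonal terms shrink to ρᵢσᵢ².
True-score variance = [0.7²·0.83 + 0.8²·0.62 + 0.5²·0.92] + 0.903 = 1.0335 + 0.903 = 1.9365.
Reliability = 1.9365 / 2.283 = 0.848.

0.848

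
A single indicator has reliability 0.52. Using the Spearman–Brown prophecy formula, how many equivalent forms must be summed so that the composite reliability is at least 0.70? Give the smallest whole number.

k ≥ ρ*(1−ρ₁)/(ρ₁(1−ρ*)) = 0.70·0.48 / (0.52·0.30) = 2.154.
Smallest integer k = 3.

3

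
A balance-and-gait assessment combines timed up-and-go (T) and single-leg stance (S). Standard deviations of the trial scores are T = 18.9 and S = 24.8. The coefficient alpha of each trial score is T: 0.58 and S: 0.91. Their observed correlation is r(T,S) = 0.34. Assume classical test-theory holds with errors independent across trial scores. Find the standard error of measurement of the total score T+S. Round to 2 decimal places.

Var(total) = 972.25 + 318.73 = 1290.98.
True-score variance = 766.868 + 318.73 = 1085.6, so reliability = 0.8409.
Error variance = 1290.98 − 1085.6 = 205.382; SEM = √205.382 = 14.33.

14.33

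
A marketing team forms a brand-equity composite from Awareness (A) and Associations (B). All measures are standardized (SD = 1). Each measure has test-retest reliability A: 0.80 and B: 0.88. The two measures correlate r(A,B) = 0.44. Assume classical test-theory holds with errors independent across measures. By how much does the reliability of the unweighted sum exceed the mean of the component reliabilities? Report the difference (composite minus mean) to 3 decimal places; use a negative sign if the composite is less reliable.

0.049

Var(sum) = 2 + 0.88 = 2.88; true-score variance = 1.68 + 0.88 = 2.56; composite reliability = 0.8889.
Mean component reliability = 0.8400.
Difference = 0.8889 − 0.8400 = 0.049.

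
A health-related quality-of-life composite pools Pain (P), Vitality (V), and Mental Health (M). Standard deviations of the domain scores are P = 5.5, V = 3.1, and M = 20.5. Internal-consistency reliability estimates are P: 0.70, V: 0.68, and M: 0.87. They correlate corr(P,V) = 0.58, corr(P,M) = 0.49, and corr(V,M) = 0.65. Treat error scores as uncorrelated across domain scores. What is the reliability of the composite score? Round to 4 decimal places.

Var(P+V+M) = 5.5² + 3.1² + 20.5² + 2·[5.5·3.1·0.58 + 5.5·20.5·0.49 + 3.1·20.5·0.65] = 460.11 + 212.888 = 672.998.
Because errors are independent across components, Cov(Tᵢ,Tⱼ) = Cov(Xᵢ,Xⱼ); the off-diagonal part of the true-score variance is the same as above.
True-score variance = [5.5²·0.70 + 3.1²·0.68 + 20.5²·0.87] + 212.888 = 393.327 + 212.888 = 606.215.
Reliability = 606.215 / 672.998 = 0.9008.

0.9008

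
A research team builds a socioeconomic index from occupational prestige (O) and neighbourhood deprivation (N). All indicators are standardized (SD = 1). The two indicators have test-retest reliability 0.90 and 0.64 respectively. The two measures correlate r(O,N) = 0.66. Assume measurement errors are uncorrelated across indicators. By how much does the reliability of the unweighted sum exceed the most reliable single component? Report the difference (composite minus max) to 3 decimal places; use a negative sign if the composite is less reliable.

-0.039

Var(sum) = 2 + 1.32 = 3.32; true-score variance = 1.54 + 1.32 = 2.86; composite reliability = 0.8614.
Max component reliability = 0.9000.
Difference = 0.8614 − 0.9000 = -0.039.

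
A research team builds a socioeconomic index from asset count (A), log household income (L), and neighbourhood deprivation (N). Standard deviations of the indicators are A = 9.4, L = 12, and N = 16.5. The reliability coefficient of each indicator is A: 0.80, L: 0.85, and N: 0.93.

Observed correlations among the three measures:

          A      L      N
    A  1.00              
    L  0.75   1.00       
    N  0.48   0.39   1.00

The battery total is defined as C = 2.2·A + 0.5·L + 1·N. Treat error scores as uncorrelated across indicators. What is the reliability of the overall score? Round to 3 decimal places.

0.917

Var(C) = 2.2²·9.4² + 0.5²·12² + 16.5² + 2·[1.1·9.4·12·0.75 + 2.2·9.4·16.5·0.48 + 0.5·12·16.5·0.39] = 735.912 + 590.911 = 1326.82.
With uncorrelated errors the cross-covariances are all true-score covariance, so they carry over unchanged; only the diagonal terms shrink to ρᵢσᵢ².
True-score variance = [2.2²·9.4²·0.80 + 0.5²·12²·0.85 + 16.5²·0.93] + 590.911 = 625.922 + 590.911 = 1216.83.
Reliability = 1216.83 / 1326.82 = 0.917.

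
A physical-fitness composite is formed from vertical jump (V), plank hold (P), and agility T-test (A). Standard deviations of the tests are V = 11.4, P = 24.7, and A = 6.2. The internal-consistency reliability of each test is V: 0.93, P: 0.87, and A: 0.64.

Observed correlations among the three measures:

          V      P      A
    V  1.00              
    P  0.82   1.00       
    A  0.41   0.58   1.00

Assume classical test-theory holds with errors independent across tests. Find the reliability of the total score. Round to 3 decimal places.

0.931

Var(V+P+A) = 11.4² + 24.7² + 6.2² + 2·[11.4·24.7·0.82 + 11.4·6.2·0.41 + 24.7·6.2·0.58] = 778.49 + 697.391 = 1475.88.
Because errors are independent across components, Cov(Tᵢ,Tⱼ) = Cov(Xᵢ,Xⱼ); the off-diagonal part of the true-score variance is the same as above.
True-score variance = [11.4²·0.93 + 24.7²·0.87 + 6.2²·0.64] + 697.391 = 676.243 + 697.391 = 1373.63.
Reliability = 1373.63 / 1475.88 = 0.931.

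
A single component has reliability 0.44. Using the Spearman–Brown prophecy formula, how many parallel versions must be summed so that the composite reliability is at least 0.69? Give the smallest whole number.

k ≥ ρ*(1−ρ₁)/(ρ₁(1−ρ*)) = 0.69·0.56 / (0.44·0.31) = 2.833.
Smallest integer k = 3.

3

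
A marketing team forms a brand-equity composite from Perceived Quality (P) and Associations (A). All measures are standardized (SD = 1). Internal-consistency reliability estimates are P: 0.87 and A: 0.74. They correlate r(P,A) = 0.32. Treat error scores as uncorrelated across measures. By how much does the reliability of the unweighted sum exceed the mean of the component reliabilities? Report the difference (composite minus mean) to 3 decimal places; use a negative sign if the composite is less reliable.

Var(sum) = 2 + 0.64 = 2.64; true-score variance = 1.61 + 0.64 = 2.25; composite reliability = 0.8523.
Mean component reliability = 0.8050.
Difference = 0.8523 − 0.8050 = 0.047.

0.047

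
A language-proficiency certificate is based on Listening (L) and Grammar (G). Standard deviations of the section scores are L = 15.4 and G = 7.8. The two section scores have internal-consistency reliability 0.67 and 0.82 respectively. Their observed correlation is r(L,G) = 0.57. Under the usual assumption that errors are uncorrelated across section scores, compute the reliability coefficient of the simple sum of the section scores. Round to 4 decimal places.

0.7949

Var(L+G) = 15.4² + 7.8² + 2·[15.4·7.8·0.57] = 298 + 136.937 = 434.937.
Because errors are independent across components, Cov(Tᵢ,Tⱼ) = Cov(Xᵢ,Xⱼ); the off-diagonal part of the true-score variance is the same as above.
True-score variance = [15.4²·0.67 + 7.8²·0.82] + 136.937 = 208.786 + 136.937 = 345.723.
Reliability = 345.723 / 434.937 = 0.7949.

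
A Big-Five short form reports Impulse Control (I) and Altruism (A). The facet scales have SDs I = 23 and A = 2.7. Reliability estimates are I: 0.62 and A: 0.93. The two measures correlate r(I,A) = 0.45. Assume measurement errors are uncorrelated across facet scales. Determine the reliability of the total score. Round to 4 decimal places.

Var(I+A) = 23² + 2.7² + 2·[23·2.7·0.45] = 536.29 + 55.89 = 592.18.
Under uncorrelated errors the observed covariances equal the true-score covariances, so only the own-variance terms attenuate.
True-score variance = [23²·0.62 + 2.7²·0.93] + 55.89 = 334.76 + 55.89 = 390.65.
Reliability = 390.65 / 592.18 = 0.6597.

0.6597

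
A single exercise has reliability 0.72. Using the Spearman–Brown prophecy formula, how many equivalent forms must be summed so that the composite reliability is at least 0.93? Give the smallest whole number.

6

k ≥ ρ*(1−ρ₁)/(ρ₁(1−ρ*)) = 0.93·0.28 / (0.72·0.07) = 5.167.
Smallest integer k = 6.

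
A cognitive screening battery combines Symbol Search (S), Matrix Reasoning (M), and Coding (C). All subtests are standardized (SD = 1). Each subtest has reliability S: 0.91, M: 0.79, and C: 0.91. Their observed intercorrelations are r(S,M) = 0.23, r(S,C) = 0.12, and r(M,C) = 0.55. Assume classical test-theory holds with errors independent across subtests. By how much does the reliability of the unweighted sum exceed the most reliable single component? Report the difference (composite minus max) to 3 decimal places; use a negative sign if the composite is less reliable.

Var(sum) = 3 + 1.8 = 4.8; true-score variance = 2.61 + 1.8 = 4.41; composite reliability = 0.9188.
Max component reliability = 0.9100.
Difference = 0.9188 − 0.9100 = 0.009.

0.009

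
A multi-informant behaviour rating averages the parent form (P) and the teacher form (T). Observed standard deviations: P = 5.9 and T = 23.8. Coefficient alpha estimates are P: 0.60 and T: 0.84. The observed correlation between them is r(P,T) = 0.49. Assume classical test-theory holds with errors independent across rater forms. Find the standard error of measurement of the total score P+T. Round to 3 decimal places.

10.225

Var(total) = 601.25 + 137.612 = 738.862.
True-score variance = 496.696 + 137.612 = 634.307, so reliability = 0.8585.
Error variance = 738.862 − 634.307 = 104.554; SEM = √104.554 = 10.225.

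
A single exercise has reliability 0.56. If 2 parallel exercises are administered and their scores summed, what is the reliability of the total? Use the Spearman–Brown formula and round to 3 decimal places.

ρ_k = kρ / (1 + (k−1)ρ) = 2·0.56 / (1 + 1·0.56) = 1.120 / 1.560 = 0.718.

0.718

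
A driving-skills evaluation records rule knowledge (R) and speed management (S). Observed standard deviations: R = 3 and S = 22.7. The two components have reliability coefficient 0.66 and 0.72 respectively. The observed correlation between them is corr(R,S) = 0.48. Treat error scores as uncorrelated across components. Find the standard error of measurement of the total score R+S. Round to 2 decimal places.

12.14

Var(total) = 524.29 + 65.376 = 589.666.
True-score variance = 376.949 + 65.376 = 442.325, so reliability = 0.7501.
Error variance = 589.666 − 442.325 = 147.341; SEM = √147.341 = 12.14.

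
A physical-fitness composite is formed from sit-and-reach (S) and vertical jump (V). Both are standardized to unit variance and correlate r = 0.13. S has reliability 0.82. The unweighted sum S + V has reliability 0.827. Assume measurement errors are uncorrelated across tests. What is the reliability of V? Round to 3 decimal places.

Var(S+V) = 2 + 2·0.13 = 2.260.
True-score variance = ρ_S + ρ_V + 2·0.13, so 0.827 = (0.82 + ρ_V + 0.26) / 2.260.
ρ_V = 0.827·2.260 − 0.82 − 0.26 = 0.789.

0.789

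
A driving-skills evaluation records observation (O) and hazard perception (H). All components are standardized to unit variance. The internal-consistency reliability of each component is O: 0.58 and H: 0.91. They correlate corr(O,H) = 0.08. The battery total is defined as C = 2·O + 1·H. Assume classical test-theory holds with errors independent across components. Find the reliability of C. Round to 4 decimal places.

0.6673

Var(C) = 2² + 1 + 2·[2·0.08] = 5 + 0.32 = 5.32.
Under uncorrelated errors the observed covariances equal the true-score covariances, so only the own-variance terms attenuate.
True-score variance = [2²·0.58 + 0.91] + 0.32 = 3.23 + 0.32 = 3.55.
Reliability = 3.55 / 5.32 = 0.6673.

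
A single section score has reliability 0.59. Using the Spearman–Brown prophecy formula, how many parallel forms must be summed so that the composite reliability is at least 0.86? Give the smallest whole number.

5

k ≥ ρ*(1−ρ₁)/(ρ₁(1−ρ*)) = 0.86·0.41 / (0.59·0.14) = 4.269.
Smallest integer k = 5.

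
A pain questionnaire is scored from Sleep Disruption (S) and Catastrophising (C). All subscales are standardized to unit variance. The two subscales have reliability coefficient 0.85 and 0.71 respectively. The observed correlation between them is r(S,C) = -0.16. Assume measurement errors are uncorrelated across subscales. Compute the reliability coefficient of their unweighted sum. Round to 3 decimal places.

0.738

Var(S+C) = 2 + 2·[(-0.16)] = 2 − 0.32 = 1.68.
Under uncorrelated errors the observed covariances equal the true-score covariances, so only the own-variance terms attenuate.
True-score variance = [0.85 + 0.71] − 0.32 = 1.56 − 0.32 = 1.24.
Reliability = 1.24 / 1.68 = 0.738.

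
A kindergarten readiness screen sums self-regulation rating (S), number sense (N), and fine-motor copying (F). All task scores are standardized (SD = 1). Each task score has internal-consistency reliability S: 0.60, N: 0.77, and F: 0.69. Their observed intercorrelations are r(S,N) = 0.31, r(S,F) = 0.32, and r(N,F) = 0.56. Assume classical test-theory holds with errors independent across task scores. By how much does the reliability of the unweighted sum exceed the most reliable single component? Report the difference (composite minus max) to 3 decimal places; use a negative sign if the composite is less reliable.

Var(sum) = 3 + 2.38 = 5.38; true-score variance = 2.06 + 2.38 = 4.44; composite reliability = 0.8253.
Max component reliability = 0.7700.
Difference = 0.8253 − 0.7700 = 0.055.

0.055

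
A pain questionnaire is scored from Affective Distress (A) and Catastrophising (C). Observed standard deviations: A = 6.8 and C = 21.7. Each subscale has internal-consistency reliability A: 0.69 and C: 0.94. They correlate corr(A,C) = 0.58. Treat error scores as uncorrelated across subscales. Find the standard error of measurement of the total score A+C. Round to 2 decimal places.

6.53

Var(total) = 517.13 + 171.17 = 688.3.
True-score variance = 474.542 + 171.17 = 645.712, so reliability = 0.9381.
Error variance = 688.3 − 645.712 = 42.5878; SEM = √42.5878 = 6.53.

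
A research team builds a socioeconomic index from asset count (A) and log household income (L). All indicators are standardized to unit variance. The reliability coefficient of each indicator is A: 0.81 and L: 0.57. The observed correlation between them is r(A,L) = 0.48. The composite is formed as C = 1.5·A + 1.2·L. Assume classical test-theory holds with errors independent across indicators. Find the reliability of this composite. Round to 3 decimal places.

Var(C) = 1.5² + 1.2² + 2·[1.8·0.48] = 3.69 + 1.728 = 5.418.
Under uncorrelated errors the observed covariances equal the true-score covariances, so only the own-variance terms attenuate.
True-score variance = [1.5²·0.81 + 1.2²·0.57] + 1.728 = 2.6433 + 1.728 = 4.3713.
Reliability = 4.3713 / 5.418 = 0.807.

0.807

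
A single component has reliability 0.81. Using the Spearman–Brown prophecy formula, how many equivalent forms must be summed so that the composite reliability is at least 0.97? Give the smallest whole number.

8

k ≥ ρ*(1−ρ₁)/(ρ₁(1−ρ*)) = 0.97·0.19 / (0.81·0.03) = 7.584.
Smallest integer k = 8.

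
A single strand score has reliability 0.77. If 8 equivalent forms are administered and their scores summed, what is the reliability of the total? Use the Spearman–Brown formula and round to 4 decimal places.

ρ_k = kρ / (1 + (k−1)ρ) = 8·0.77 / (1 + 7·0.77) = 6.160 / 6.390 = 0.9640.

0.9640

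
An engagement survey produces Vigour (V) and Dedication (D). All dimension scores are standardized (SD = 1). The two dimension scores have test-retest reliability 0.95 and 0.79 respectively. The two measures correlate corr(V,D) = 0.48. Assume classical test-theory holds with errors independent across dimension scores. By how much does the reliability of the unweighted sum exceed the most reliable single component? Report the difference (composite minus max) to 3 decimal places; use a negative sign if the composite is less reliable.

-0.038

Var(sum) = 2 + 0.96 = 2.96; true-score variance = 1.74 + 0.96 = 2.7; composite reliability = 0.9122.
Max component reliability = 0.9500.
Difference = 0.9122 − 0.9500 = -0.038.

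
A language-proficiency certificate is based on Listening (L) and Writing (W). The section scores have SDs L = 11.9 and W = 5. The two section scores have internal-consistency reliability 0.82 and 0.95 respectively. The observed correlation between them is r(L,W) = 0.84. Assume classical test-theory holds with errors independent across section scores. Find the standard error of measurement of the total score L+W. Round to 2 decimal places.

Var(total) = 166.61 + 99.96 = 266.57.
True-score variance = 139.87 + 99.96 = 239.83, so reliability = 0.8997.
Error variance = 266.57 − 239.83 = 26.7398; SEM = √26.7398 = 5.17.

5.17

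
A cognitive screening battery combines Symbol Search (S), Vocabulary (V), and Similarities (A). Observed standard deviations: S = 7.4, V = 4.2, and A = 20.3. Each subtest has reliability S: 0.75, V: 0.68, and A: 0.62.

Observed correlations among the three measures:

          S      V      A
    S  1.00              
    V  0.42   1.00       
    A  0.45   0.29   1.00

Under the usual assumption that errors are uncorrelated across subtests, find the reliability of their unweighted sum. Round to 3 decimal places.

0.747

Var(S+V+A) = 7.4² + 4.2² + 20.3² + 2·[7.4·4.2·0.42 + 7.4·20.3·0.45 + 4.2·20.3·0.29] = 484.49 + 210.756 = 695.246.
Because errors are independent across components, Cov(Tᵢ,Tⱼ) = Cov(Xᵢ,Xⱼ); the off-diagonal part of the true-score variance is the same as above.
True-score variance = [7.4²·0.75 + 4.2²·0.68 + 20.3²·0.62] + 210.756 = 308.561 + 210.756 = 519.317.
Reliability = 519.317 / 695.246 = 0.747.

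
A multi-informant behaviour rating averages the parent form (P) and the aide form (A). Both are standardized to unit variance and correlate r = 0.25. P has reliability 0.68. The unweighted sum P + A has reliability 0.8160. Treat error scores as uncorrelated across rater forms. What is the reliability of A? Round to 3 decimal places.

0.860

Var(P+A) = 2 + 2·0.25 = 2.500.
True-score variance = ρ_P + ρ_A + 2·0.25, so 0.8160 = (0.68 + ρ_A + 0.50) / 2.500.
ρ_A = 0.8160·2.500 − 0.68 − 0.50 = 0.860.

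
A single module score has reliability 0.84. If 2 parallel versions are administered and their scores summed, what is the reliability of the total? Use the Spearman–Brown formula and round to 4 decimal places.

0.9130

ρ_k = kρ / (1 + (k−1)ρ) = 2·0.84 / (1 + 1·0.84) = 1.680 / 1.840 = 0.9130.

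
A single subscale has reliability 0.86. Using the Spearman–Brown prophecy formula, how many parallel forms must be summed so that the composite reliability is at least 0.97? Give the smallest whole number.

6

k ≥ ρ*(1−ρ₁)/(ρ₁(1−ρ*)) = 0.97·0.14 / (0.86·0.03) = 5.264.
Smallest integer k = 6.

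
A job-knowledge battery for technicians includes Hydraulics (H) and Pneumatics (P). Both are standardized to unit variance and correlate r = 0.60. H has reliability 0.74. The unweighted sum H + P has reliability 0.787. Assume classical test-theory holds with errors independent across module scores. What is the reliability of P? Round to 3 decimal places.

Var(H+P) = 2 + 2·0.60 = 3.200.
True-score variance = ρ_H + ρ_P + 2·0.60, so 0.787 = (0.74 + ρ_P + 1.20) / 3.200.
ρ_P = 0.787·3.200 − 0.74 − 1.20 = 0.578.

0.578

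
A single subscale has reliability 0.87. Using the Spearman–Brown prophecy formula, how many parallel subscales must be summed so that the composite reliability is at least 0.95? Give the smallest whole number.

3

k ≥ ρ*(1−ρ₁)/(ρ₁(1−ρ*)) = 0.95·0.13 / (0.87·0.05) = 2.839.
Smallest integer k = 3.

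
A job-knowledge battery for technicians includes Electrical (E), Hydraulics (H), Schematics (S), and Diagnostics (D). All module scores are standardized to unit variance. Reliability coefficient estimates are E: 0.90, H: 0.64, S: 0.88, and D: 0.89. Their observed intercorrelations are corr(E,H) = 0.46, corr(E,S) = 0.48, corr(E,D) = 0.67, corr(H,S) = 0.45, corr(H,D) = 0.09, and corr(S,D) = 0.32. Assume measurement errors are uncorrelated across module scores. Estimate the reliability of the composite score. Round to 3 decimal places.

0.923

Var(E+H+S+D) = 4 + 2·[0.46 + 0.48 + 0.67 + 0.45 + 0.09 + 0.32] = 4 + 4.94 = 8.94.
Under uncorrelated errors the observed covariances equal the true-score covariances, so only the own-variance terms attenuate.
True-score variance = [0.90 + 0.64 + 0.88 + 0.89] + 4.94 = 3.31 + 4.94 = 8.25.
Reliability = 8.25 / 8.94 = 0.923.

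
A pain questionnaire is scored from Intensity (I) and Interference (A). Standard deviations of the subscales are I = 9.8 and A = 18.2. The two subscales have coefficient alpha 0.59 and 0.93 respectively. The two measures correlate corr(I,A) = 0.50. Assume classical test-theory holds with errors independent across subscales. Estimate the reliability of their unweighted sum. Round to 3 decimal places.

Var(I+A) = 9.8² + 18.2² + 2·[9.8·18.2·0.50] = 427.28 + 178.36 = 605.64.
Because errors are independent across components, Cov(Tᵢ,Tⱼ) = Cov(Xᵢ,Xⱼ); the off-diagonal part of the true-score variance is the same as above.
True-score variance = [9.8²·0.59 + 18.2²·0.93] + 178.36 = 364.717 + 178.36 = 543.077.
Reliability = 543.077 / 605.64 = 0.897.

0.897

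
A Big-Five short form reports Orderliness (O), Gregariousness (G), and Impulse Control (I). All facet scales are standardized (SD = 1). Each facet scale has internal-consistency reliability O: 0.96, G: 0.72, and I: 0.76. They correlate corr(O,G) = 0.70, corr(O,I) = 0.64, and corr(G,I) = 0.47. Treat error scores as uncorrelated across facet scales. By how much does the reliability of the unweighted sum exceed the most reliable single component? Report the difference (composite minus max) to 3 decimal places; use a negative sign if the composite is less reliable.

Var(sum) = 3 + 3.62 = 6.62; true-score variance = 2.44 + 3.62 = 6.06; composite reliability = 0.9154.
Max component reliability = 0.9600.
Difference = 0.9154 − 0.9600 = -0.045.

-0.045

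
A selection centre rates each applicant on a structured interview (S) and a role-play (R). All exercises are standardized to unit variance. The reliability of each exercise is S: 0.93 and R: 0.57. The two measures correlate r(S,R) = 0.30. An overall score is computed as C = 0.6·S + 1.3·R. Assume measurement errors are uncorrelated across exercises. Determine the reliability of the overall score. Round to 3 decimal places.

0.701

Var(C) = 0.6² + 1.3² + 2·[0.78·0.30] = 2.05 + 0.468 = 2.518.
Under uncorrelated errors the observed covariances equal the true-score covariances, so only the own-variance terms attenuate.
True-score variance = [0.6²·0.93 + 1.3²·0.57] + 0.468 = 1.2981 + 0.468 = 1.7661.
Reliability = 1.7661 / 2.518 = 0.701.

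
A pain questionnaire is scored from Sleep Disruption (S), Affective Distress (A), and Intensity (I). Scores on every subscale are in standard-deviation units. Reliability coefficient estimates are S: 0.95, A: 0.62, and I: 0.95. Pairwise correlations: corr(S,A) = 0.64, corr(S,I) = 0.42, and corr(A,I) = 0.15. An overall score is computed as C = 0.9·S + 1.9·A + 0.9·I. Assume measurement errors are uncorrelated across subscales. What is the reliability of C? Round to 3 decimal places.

Var(C) = 0.9² + 1.9² + 0.9² + 2·[1.71·0.64 + 0.81·0.42 + 1.71·0.15] = 5.23 + 3.3822 = 8.6122.
With uncorrelated errors the cross-covariances are all true-score covariance, so they carry over unchanged; only the diagonal terms shrink to ρᵢσᵢ².
True-score variance = [0.9²·0.95 + 1.9²·0.62 + 0.9²·0.95] + 3.3822 = 3.7772 + 3.3822 = 7.1594.
Reliability = 7.1594 / 8.6122 = 0.831.

0.831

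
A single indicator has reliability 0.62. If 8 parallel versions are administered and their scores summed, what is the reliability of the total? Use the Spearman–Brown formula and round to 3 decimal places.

ρ_k = kρ / (1 + (k−1)ρ) = 8·0.62 / (1 + 7·0.62) = 4.960 / 5.340 = 0.929.

0.929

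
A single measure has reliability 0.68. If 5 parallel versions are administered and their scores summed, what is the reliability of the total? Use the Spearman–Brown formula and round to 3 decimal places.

0.914

ρ_k = kρ / (1 + (k−1)ρ) = 5·0.68 / (1 + 4·0.68) = 3.400 / 3.720 = 0.914.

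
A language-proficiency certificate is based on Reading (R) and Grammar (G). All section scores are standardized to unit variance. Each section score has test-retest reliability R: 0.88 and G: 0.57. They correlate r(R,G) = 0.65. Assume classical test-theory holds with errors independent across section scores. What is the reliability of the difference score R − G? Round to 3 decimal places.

Var(R−G) = 1 + 1 − 2·0.65 = 2 − 1.3 = 0.7.
With uncorrelated errors the cross-covariances are all true-score covariance, so they carry over unchanged; only the diagonal terms shrink to ρᵢσᵢ².
True-score variance = [0.88 + 0.57] − 1.3 = 1.45 − 1.3 = 0.15.
Reliability = 0.15 / 0.7 = 0.214.

0.214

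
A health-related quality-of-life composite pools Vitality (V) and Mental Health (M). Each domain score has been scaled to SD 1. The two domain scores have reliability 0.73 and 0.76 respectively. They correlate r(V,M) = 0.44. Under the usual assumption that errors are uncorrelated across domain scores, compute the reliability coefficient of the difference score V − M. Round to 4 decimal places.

0.5446

Var(V−M) = 1 + 1 − 2·0.44 = 2 − 0.88 = 1.12.
Because errors are independent across components, Cov(Tᵢ,Tⱼ) = Cov(Xᵢ,Xⱼ); the off-diagonal part of the true-score variance is the same as above.
True-score variance = [0.73 + 0.76] − 0.88 = 1.49 − 0.88 = 0.61.
Reliability = 0.61 / 1.12 = 0.5446.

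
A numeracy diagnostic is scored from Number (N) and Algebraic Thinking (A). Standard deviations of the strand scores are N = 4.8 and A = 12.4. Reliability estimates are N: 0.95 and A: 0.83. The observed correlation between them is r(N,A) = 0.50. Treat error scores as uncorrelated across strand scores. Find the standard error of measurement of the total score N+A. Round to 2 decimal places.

Var(total) = 176.8 + 59.52 = 236.32.
True-score variance = 149.509 + 59.52 = 209.029, so reliability = 0.8845.
Error variance = 236.32 − 209.029 = 27.2912; SEM = √27.2912 = 5.22.

5.22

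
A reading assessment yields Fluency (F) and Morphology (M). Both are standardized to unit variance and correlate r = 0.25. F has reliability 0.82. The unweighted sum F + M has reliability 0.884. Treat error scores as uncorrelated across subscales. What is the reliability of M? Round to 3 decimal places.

Var(F+M) = 2 + 2·0.25 = 2.500.
True-score variance = ρ_F + ρ_M + 2·0.25, so 0.884 = (0.82 + ρ_M + 0.50) / 2.500.
ρ_M = 0.884·2.500 − 0.82 − 0.50 = 0.890.

0.890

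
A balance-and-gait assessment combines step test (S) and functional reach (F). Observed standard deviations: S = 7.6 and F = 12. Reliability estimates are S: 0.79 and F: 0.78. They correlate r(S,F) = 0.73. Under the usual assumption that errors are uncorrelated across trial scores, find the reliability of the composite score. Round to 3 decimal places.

Var(S+F) = 7.6² + 12² + 2·[7.6·12·0.73] = 201.76 + 133.152 = 334.912.
Under uncorrelated errors the observed covariances equal the true-score covariances, so only the own-variance terms attenuate.
True-score variance = [7.6²·0.79 + 12²·0.78] + 133.152 = 157.95 + 133.152 = 291.102.
Reliability = 291.102 / 334.912 = 0.869.

0.869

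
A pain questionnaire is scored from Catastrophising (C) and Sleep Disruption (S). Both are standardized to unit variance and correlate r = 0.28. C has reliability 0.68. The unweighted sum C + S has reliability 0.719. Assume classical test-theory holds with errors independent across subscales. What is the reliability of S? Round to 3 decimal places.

0.601

Var(C+S) = 2 + 2·0.28 = 2.560.
True-score variance = ρ_C + ρ_S + 2·0.28, so 0.719 = (0.68 + ρ_S + 0.56) / 2.560.
ρ_S = 0.719·2.560 − 0.68 − 0.56 = 0.601.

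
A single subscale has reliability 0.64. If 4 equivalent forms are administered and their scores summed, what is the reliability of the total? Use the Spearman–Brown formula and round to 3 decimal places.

0.877

ρ_k = kρ / (1 + (k−1)ρ) = 4·0.64 / (1 + 3·0.64) = 2.560 / 2.920 = 0.877.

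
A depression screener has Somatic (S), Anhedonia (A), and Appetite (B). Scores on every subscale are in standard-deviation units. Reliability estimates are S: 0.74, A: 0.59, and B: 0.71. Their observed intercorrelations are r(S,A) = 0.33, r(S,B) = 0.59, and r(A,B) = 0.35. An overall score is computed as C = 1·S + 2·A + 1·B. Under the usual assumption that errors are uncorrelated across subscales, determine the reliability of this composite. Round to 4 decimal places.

0.7788

Var(C) = 1 + 2² + 1 + 2·[2·0.33 + 0.59 + 2·0.35] = 6 + 3.9 = 9.9.
Because errors are independent across components, Cov(Tᵢ,Tⱼ) = Cov(Xᵢ,Xⱼ); the off-diagonal part of the true-score variance is the same as above.
True-score variance = [0.74 + 2²·0.59 + 0.71] + 3.9 = 3.81 + 3.9 = 7.71.
Reliability = 7.71 / 9.9 = 0.7788.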